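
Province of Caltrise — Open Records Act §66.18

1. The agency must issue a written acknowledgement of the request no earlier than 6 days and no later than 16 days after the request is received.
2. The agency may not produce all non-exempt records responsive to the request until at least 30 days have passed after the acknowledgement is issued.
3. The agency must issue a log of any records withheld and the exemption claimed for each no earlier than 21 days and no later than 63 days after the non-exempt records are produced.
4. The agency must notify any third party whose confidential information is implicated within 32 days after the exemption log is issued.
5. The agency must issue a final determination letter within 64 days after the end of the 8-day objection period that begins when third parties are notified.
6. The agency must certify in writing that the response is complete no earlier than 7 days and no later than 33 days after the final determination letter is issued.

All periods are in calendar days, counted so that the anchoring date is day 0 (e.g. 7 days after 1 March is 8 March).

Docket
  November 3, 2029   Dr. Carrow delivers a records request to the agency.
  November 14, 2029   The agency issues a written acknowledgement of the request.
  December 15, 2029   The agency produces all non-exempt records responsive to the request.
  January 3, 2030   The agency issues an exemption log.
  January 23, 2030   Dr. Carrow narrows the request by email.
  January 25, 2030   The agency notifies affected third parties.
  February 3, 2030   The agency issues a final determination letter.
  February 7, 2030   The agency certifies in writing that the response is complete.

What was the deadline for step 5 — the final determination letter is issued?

Third parties are notified on January 25, 2030; the 8-day objection period therefore ends February 2, 2030, and step 5 runs from that date. 64 days after February 2, 2030 is April 7, 2030.

April 7, 2030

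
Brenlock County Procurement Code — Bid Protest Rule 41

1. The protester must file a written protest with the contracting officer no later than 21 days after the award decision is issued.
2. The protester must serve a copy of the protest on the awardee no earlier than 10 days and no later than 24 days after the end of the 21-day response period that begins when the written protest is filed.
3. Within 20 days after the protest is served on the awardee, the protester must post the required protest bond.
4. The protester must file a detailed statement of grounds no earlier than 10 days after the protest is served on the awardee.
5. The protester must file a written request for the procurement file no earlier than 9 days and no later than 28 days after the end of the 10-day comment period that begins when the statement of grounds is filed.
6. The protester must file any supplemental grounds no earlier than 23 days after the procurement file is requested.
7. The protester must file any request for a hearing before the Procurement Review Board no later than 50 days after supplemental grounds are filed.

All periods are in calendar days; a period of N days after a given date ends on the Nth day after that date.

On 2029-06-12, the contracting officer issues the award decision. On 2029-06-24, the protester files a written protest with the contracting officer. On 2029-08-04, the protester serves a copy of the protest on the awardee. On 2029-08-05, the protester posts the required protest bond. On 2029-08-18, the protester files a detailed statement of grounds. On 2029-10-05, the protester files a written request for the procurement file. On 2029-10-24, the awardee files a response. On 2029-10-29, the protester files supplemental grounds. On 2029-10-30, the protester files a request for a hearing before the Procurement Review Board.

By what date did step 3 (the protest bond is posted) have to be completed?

2029-08-24

Step 3 runs from 2029-08-04, when the protest is served on the awardee. 20 days after 2029-08-04 is 2029-08-24.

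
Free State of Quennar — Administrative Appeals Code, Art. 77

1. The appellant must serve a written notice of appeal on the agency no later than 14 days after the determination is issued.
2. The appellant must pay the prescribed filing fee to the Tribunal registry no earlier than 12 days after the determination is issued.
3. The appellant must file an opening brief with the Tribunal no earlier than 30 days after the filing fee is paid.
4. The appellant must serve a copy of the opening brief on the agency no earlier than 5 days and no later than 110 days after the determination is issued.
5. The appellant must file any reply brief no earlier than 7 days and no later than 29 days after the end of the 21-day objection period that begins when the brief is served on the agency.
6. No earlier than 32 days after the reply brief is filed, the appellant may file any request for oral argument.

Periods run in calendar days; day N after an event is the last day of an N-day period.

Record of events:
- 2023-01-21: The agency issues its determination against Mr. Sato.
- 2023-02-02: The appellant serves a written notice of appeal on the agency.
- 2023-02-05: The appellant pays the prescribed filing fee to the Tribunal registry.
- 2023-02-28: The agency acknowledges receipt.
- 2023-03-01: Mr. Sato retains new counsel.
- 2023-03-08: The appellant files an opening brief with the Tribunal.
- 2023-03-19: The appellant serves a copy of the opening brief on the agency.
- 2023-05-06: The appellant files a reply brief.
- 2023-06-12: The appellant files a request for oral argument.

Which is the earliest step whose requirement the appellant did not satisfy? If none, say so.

Step 1 — counting 14 days from 2023-01-21 (when the determination is issued) gives a deadline of 2023-02-04; completed 2023-02-02, before the deadline.
Step 2 — must wait 12 days from 2023-01-21 (when the determination is issued), so not before 2023-02-02; done 2023-02-05 — permitted.
Step 3 — must wait 30 days from 2023-02-05 (when the filing fee is paid), so not before 2023-03-07; done 2023-03-08 — permitted.
Step 4 — 5 and 110 days from 2023-01-21 (when the determination is issued) are 2023-01-26 and 2023-05-11 respectively; 2023-03-19 falls inside that range.
Step 5 — 7 and 29 days from 2023-04-09 (end of the 21-day objection period, which began when the brief is served on the agency on 2023-03-19) are 2023-04-16 and 2023-05-08 respectively; done 2023-05-06 — within the window.
Step 6 — must wait 32 days from 2023-05-06 (when the reply brief is filed), so not before 2023-06-07; done 2023-06-12 — permitted.

None — every step was satisfied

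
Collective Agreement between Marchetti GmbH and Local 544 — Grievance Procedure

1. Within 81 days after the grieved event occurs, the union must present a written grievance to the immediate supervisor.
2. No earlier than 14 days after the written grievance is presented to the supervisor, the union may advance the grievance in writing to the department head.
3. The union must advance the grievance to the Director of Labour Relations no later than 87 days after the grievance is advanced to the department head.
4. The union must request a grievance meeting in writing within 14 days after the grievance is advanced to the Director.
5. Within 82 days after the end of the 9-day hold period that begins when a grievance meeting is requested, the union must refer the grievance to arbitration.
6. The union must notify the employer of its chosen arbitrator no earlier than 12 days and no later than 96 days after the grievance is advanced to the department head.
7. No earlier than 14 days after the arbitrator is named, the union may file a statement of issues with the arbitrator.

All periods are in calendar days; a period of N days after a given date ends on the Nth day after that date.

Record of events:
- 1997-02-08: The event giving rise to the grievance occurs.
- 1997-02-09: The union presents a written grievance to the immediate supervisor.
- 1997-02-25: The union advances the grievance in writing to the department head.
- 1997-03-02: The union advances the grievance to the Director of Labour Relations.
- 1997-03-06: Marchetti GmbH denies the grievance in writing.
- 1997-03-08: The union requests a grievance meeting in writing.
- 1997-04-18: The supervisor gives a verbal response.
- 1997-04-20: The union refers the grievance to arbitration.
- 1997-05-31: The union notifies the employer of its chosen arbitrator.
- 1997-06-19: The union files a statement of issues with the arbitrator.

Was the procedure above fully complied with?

Yes

Step 1: 81 days after 1997-02-08 (when the grieved event occurs) is 1997-04-30; 1997-02-09 is within that limit.
Step 2: the earliest permitted date is 14 days after 1997-02-09 (when the written grievance is presented to the supervisor), i.e. 1997-02-23; done 1997-02-25 — permitted.
Step 3: 87 days after 1997-02-25 (when the grievance is advanced to the department head) is 1997-05-23; completed 1997-03-02, before the deadline.
Step 4: 14 days after 1997-03-02 (when the grievance is advanced to the Director) is 1997-03-16; completed 1997-03-08, before the deadline.
Step 5: 82 days after 1997-03-17 (end of the 9-day hold period, which began when a grievance meeting is requested on 1997-03-08) is 1997-06-07; done 1997-04-20 — timely.
Step 6: the window is 12–96 days after 1997-02-25 (when the grievance is advanced to the department head), so 1997-03-09 through 1997-06-01; done 1997-05-31 — within the window.
Step 7: the earliest permitted date is 14 days after 1997-05-31 (when the arbitrator is named), i.e. 1997-06-14; done 1997-06-19 — permitted.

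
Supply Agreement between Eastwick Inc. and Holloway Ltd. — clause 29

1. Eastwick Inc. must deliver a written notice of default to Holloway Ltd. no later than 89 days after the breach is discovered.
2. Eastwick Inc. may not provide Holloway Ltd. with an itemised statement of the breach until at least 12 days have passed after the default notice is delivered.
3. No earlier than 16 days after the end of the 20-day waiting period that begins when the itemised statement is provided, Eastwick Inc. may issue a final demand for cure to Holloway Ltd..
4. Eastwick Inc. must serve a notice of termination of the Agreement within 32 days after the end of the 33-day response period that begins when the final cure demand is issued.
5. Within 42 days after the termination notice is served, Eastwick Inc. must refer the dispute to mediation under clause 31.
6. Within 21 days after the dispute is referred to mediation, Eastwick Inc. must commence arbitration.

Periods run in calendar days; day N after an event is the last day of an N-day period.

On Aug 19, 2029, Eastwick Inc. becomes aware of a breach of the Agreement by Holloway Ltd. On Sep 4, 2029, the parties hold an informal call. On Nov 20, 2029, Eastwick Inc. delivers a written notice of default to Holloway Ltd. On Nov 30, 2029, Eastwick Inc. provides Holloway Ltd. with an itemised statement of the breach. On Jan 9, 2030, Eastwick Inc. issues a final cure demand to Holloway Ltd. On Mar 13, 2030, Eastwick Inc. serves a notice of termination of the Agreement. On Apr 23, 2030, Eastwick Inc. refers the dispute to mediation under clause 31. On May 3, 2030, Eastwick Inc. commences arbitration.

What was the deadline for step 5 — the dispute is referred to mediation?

Apr 24, 2030

Step 5 runs from Mar 13, 2030, when the termination notice is served. 42 days after Mar 13, 2030 is Apr 24, 2030.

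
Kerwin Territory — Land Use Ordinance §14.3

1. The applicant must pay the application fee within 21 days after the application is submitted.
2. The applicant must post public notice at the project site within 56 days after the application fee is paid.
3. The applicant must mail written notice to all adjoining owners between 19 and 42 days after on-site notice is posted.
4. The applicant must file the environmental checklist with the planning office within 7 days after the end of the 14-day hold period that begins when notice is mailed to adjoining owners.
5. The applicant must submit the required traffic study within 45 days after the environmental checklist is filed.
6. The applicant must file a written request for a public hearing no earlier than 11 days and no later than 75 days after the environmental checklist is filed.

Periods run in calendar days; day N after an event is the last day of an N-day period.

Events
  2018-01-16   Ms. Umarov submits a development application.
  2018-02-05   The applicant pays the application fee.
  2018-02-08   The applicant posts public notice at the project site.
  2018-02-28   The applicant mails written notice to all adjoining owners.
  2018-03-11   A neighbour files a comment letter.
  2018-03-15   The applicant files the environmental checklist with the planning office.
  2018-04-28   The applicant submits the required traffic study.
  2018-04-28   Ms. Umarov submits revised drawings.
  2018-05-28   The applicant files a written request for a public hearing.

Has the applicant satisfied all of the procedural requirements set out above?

Yes

Step 1 — counting 21 days from 2018-01-16 (when the application is submitted) gives a deadline of 2018-02-06; 2018-02-05 is within that limit.
Step 2 — counting 56 days from 2018-02-05 (when the application fee is paid) gives a deadline of 2018-04-02; done 2018-02-08 — timely.
Step 3 — 19 and 42 days from 2018-02-08 (when on-site notice is posted) are 2018-02-27 and 2018-03-22 respectively; done 2018-02-28 — within the window.
Step 4 — counting 7 days from 2018-03-14 (end of the 14-day hold period, which began when notice is mailed to adjoining owners on 2018-02-28) gives a deadline of 2018-03-21; done 2018-03-15 — timely.
Step 5 — counting 45 days from 2018-03-15 (when the environmental checklist is filed) gives a deadline of 2018-04-29; 2018-04-28 is within that limit.
Step 6 — 11 and 75 days from 2018-03-15 (when the environmental checklist is filed) are 2018-03-26 and 2018-05-29 respectively; done 2018-05-28 — within the window.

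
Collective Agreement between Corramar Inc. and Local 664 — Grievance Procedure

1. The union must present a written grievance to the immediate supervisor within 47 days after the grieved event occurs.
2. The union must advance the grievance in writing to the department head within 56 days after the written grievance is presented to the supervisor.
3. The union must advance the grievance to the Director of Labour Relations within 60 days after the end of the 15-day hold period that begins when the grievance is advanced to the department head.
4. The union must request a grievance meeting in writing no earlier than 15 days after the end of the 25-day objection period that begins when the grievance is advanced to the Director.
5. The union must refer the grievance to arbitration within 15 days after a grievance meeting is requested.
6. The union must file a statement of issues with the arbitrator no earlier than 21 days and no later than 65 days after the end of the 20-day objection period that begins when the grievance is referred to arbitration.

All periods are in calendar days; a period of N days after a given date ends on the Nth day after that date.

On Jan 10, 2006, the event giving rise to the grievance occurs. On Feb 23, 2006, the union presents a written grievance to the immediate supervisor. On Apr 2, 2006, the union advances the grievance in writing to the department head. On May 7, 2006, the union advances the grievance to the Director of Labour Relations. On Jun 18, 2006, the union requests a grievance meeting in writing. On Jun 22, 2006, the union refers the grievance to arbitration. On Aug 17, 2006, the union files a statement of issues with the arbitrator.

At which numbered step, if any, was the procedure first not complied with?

None — every step was satisfied

Step 1 — counting 47 days from Jan 10, 2006 (when the grieved event occurs) gives a deadline of Feb 26, 2006; done Feb 23, 2006 — timely.
Step 2 — counting 56 days from Feb 23, 2006 (when the written grievance is presented to the supervisor) gives a deadline of Apr 20, 2006; done Apr 2, 2006 — timely.
Step 3 — counting 60 days from Apr 17, 2006 (end of the 15-day hold period, which began when the grievance is advanced to the department head on Apr 2, 2006) gives a deadline of Jun 16, 2006; completed May 7, 2006, before the deadline.
Step 4 — must wait 15 days from Jun 1, 2006 (end of the 25-day objection period, which began when the grievance is advanced to the Director on May 7, 2006), so not before Jun 16, 2006; done Jun 18, 2006 — permitted.
Step 5 — counting 15 days from Jun 18, 2006 (when a grievance meeting is requested) gives a deadline of Jul 3, 2006; done Jun 22, 2006 — timely.
Step 6 — 21 and 65 days from Jul 12, 2006 (end of the 20-day objection period, which began when the grievance is referred to arbitration on Jun 22, 2006) are Aug 2, 2006 and Sep 15, 2006 respectively; done Aug 17, 2006 — within the window.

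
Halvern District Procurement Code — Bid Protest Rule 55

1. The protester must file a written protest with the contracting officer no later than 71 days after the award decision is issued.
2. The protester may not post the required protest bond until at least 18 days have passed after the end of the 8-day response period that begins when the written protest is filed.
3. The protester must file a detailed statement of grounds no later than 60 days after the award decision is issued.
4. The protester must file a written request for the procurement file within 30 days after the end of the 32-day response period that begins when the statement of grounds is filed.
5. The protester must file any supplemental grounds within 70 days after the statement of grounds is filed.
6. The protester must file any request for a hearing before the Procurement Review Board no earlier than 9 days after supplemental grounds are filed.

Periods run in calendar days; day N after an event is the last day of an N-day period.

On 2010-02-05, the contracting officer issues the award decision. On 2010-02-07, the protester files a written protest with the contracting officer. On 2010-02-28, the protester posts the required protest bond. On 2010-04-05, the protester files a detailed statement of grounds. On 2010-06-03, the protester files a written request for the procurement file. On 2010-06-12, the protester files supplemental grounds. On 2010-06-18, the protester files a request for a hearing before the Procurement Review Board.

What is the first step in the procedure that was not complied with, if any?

Step 1 — counting 71 days from 2010-02-05 (when the award decision is issued) gives a deadline of 2010-04-17; done 2010-02-07 — timely.
Step 2 — must wait 18 days from 2010-02-15 (end of the 8-day response period, which began when the written protest is filed on 2010-02-07), so not before 2010-03-05; acted on 2010-02-28, 5 days prematurely.
The analysis stops there.

Step 2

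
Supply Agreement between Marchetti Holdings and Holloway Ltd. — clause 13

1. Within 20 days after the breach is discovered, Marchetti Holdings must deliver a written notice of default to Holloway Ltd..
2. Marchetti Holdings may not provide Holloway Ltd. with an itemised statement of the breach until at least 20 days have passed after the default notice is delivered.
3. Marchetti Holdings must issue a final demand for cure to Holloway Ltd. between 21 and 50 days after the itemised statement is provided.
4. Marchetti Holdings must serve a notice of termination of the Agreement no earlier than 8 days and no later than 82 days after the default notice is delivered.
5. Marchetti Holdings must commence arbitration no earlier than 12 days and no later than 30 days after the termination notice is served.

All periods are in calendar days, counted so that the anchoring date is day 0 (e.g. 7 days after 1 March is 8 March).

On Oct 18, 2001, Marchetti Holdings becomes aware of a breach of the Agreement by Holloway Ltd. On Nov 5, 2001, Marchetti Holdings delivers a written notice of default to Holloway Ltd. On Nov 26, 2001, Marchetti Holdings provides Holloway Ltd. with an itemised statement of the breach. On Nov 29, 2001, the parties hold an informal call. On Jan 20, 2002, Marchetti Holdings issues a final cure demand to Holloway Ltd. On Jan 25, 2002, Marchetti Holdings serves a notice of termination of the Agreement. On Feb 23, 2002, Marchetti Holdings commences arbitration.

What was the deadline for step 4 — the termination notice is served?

Step 4 runs from Nov 5, 2001, when the default notice is delivered. The window is 8–82 days after Nov 5, 2001; it closes on Jan 26, 2002.

Jan 26, 2002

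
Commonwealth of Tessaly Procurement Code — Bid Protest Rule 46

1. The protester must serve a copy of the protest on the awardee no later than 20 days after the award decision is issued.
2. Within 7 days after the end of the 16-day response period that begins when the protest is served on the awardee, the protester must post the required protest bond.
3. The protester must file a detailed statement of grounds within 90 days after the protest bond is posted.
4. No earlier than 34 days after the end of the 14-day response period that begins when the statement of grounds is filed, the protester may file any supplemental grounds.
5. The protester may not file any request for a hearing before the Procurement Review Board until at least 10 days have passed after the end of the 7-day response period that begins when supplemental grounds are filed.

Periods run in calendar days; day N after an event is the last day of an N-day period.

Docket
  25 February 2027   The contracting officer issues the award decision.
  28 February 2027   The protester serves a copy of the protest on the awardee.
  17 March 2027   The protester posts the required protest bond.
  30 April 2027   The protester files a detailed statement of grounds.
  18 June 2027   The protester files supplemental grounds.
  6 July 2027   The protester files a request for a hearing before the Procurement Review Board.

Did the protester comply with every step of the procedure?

(1) due by 25 February 2027 + 20 days = 17 March 2027; done 28 February 2027 — timely.
(2) due by 16 March 2027 + 7 days = 23 March 2027; done 17 March 2027 — timely.
(3) due by 17 March 2027 + 90 days = 15 June 2027; completed 30 April 2027, before the deadline.
(4) permitted from 14 May 2027 + 34 days = 17 June 2027 onward; done 18 June 2027 — permitted.
(5) permitted from 25 June 2027 + 10 days = 5 July 2027 onward; done 6 July 2027 — permitted.

Yes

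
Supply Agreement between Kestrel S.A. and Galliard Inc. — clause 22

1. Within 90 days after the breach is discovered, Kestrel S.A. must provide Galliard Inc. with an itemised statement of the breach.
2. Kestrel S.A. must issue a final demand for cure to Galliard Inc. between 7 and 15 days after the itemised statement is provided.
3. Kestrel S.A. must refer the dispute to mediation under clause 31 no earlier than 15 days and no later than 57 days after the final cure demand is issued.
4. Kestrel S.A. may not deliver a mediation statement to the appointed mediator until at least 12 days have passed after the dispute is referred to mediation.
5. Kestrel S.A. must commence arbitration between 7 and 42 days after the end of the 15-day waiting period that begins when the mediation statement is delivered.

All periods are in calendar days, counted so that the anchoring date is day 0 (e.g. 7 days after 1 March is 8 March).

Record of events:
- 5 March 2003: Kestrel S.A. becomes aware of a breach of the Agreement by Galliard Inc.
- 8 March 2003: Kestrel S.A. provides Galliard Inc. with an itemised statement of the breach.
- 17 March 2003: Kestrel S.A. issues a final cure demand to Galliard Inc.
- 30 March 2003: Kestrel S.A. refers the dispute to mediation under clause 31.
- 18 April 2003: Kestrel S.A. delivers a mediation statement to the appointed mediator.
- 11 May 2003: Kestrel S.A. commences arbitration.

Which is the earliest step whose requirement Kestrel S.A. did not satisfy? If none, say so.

Step 1 — counting 90 days from 5 March 2003 (when the breach is discovered) gives a deadline of 3 June 2003; done 8 March 2003 — timely.
Step 2 — 7 and 15 days from 8 March 2003 (when the itemised statement is provided) are 15 March 2003 and 23 March 2003 respectively; done 17 March 2003 — within the window.
Step 3 — 15 and 57 days from 17 March 2003 (when the final cure demand is issued) are 1 April 2003 and 13 May 2003 respectively; 30 March 2003 is 2 days too early.
That is the first point of non-compliance.

Step 3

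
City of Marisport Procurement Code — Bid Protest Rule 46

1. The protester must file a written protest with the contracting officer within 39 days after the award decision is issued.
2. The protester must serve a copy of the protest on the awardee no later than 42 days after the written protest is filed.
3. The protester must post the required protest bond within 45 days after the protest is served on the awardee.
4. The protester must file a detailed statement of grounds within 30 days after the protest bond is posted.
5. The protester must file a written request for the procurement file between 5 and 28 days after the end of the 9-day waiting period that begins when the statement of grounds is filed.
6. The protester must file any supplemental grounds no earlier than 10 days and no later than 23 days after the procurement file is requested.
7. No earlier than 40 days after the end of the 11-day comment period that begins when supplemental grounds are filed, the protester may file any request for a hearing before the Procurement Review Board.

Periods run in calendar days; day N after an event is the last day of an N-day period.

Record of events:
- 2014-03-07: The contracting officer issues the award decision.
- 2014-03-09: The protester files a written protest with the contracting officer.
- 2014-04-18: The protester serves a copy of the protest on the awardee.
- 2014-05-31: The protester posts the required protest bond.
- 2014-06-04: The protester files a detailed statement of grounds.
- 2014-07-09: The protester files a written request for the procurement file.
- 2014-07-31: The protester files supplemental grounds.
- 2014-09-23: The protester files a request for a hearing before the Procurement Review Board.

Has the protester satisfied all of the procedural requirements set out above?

Yes

Step 1 — counting 39 days from 2014-03-07 (when the award decision is issued) gives a deadline of 2014-04-15; done 2014-03-09 — timely.
Step 2 — counting 42 days from 2014-03-09 (when the written protest is filed) gives a deadline of 2014-04-20; completed 2014-04-18, before the deadline.
Step 3 — counting 45 days from 2014-04-18 (when the protest is served on the awardee) gives a deadline of 2014-06-02; completed 2014-05-31, before the deadline.
Step 4 — counting 30 days from 2014-05-31 (when the protest bond is posted) gives a deadline of 2014-06-30; completed 2014-06-04, before the deadline.
Step 5 — 5 and 28 days from 2014-06-13 (end of the 9-day waiting period, which began when the statement of grounds is filed on 2014-06-04) are 2014-06-18 and 2014-07-11 respectively; done 2014-07-09, which is between those dates.
Step 6 — 10 and 23 days from 2014-07-09 (when the procurement file is requested) are 2014-07-19 and 2014-08-01 respectively; done 2014-07-31 — within the window.
Step 7 — must wait 40 days from 2014-08-11 (end of the 11-day comment period, which began when supplemental grounds are filed on 2014-07-31), so not before 2014-09-20; done 2014-09-23 — permitted.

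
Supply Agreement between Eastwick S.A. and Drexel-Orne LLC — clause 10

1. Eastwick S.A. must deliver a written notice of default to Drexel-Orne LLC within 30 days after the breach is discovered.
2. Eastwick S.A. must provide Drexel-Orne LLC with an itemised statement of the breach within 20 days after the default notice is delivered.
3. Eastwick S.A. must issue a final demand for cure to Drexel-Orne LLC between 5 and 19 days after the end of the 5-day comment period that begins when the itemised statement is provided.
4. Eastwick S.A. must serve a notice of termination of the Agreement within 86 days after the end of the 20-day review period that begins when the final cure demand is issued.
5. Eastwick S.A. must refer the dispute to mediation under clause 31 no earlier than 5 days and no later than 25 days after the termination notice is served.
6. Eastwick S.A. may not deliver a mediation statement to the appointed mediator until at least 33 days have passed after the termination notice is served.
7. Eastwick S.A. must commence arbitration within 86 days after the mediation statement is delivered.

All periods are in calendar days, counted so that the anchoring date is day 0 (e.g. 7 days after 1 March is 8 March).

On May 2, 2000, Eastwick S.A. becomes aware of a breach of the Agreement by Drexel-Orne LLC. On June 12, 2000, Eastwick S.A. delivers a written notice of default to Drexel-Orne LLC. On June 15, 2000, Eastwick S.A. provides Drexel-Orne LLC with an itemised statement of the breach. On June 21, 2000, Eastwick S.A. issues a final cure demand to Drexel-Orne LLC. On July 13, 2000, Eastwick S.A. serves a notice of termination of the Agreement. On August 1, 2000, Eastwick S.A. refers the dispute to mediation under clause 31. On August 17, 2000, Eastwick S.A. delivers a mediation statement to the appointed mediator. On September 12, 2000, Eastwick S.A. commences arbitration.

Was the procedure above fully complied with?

No

(1) due by May 2, 2000 + 30 days = June 1, 2000; done June 12, 2000 — 11 days late.
No need to go further; step 1 was not satisfied.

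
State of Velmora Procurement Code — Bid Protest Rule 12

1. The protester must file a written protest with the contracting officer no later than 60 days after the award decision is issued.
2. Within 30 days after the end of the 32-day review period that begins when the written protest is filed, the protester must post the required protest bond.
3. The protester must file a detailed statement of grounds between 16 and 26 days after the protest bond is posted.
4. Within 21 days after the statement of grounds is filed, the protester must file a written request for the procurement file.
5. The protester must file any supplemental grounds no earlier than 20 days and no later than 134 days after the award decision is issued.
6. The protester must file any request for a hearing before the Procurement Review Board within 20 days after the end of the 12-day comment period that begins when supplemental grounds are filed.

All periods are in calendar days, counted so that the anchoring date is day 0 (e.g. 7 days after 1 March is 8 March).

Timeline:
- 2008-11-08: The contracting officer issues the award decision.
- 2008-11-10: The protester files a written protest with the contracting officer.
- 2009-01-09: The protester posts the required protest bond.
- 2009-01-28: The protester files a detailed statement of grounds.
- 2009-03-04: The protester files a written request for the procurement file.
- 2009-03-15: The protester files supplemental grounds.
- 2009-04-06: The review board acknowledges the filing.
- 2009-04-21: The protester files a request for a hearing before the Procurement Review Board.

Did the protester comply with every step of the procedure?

(1) due by 2008-11-08 + 60 days = 2009-01-07; 2008-11-10 is within that limit.
(2) due by 2008-12-12 + 30 days = 2009-01-11; 2009-01-09 is within that limit.
(3) the permitted window runs from 2009-01-09 + 16 = 2009-01-25 to 2009-01-09 + 26 = 2009-02-04; done 2009-01-28, which is between those dates.
(4) due by 2009-01-28 + 21 days = 2009-02-18; not done until 2009-03-04, 14 days after the deadline.
The procedure was therefore not followed at step 4.

No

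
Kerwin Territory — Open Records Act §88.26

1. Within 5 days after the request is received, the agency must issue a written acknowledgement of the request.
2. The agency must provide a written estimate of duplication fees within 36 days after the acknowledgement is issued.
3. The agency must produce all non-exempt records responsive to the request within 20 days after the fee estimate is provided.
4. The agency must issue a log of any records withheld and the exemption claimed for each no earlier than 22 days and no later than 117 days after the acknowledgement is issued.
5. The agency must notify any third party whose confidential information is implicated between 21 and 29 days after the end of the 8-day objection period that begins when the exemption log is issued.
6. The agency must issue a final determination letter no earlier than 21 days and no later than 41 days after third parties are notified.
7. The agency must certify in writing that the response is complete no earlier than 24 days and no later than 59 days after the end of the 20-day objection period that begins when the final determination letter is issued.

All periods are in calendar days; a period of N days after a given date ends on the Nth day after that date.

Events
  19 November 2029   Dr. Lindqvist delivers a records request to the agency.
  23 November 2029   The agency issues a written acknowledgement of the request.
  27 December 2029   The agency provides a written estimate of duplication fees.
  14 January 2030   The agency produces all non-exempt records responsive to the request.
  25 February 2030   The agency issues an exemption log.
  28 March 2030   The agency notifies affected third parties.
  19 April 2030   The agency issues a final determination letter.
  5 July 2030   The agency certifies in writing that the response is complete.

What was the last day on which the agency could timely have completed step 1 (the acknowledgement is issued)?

Step 1 runs from 19 November 2029, when the request is received. 5 days after 19 November 2029 is 24 November 2029.

24 November 2029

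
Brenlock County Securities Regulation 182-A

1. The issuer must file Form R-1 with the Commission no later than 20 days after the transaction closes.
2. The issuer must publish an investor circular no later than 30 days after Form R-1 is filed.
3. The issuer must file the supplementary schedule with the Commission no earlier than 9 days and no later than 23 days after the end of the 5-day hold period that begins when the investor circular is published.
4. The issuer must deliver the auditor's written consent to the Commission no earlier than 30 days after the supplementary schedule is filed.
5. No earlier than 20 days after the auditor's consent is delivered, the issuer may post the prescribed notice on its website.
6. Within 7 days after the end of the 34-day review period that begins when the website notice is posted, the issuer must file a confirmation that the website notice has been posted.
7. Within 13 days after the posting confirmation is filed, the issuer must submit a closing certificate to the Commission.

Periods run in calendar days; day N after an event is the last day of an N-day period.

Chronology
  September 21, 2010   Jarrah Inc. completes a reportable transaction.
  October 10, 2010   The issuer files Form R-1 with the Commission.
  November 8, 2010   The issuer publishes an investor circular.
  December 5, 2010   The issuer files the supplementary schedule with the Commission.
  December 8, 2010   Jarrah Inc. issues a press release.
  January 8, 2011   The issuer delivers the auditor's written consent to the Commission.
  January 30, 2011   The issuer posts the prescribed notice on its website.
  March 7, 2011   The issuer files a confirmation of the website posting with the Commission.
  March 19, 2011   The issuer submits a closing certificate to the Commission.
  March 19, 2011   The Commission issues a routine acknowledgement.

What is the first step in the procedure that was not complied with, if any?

None — every step was satisfied

Step 1: 20 days after September 21, 2010 (when the transaction closes) is October 11, 2010; completed October 10, 2010, before the deadline.
Step 2: 30 days after October 10, 2010 (when Form R-1 is filed) is November 9, 2010; completed November 8, 2010, before the deadline.
Step 3: the window is 9–23 days after November 13, 2010 (end of the 5-day hold period, which began when the investor circular is published on November 8, 2010), so November 22, 2010 through December 6, 2010; December 5, 2010 falls inside that range.
Step 4: the earliest permitted date is 30 days after December 5, 2010 (when the supplementary schedule is filed), i.e. January 4, 2011; done January 8, 2011, after the minimum wait.
Step 5: the earliest permitted date is 20 days after January 8, 2011 (when the auditor's consent is delivered), i.e. January 28, 2011; done January 30, 2011, after the minimum wait.
Step 6: 7 days after March 5, 2011 (end of the 34-day review period, which began when the website notice is posted on January 30, 2011) is March 12, 2011; March 7, 2011 is within that limit.
Step 7: 13 days after March 7, 2011 (when the posting confirmation is filed) is March 20, 2011; completed March 19, 2011, before the deadline.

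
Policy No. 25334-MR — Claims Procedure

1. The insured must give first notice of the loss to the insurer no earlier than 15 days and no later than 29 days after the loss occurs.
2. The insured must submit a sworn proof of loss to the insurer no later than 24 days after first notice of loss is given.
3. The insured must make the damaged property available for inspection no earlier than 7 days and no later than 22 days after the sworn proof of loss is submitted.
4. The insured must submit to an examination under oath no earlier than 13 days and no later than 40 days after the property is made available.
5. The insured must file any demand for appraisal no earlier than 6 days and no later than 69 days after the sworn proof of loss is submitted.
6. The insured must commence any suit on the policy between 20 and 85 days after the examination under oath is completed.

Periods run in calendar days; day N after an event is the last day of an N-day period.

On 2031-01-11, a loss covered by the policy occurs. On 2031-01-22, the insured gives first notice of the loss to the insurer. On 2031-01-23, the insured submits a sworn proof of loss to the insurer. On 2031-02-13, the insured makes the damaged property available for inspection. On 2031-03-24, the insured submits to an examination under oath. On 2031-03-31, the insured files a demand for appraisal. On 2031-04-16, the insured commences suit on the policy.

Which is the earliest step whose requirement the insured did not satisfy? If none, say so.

Step 1 — 15 and 29 days from 2031-01-11 (when the loss occurs) are 2031-01-26 and 2031-02-09 respectively; 2031-01-22 is 4 days too early.

Step 1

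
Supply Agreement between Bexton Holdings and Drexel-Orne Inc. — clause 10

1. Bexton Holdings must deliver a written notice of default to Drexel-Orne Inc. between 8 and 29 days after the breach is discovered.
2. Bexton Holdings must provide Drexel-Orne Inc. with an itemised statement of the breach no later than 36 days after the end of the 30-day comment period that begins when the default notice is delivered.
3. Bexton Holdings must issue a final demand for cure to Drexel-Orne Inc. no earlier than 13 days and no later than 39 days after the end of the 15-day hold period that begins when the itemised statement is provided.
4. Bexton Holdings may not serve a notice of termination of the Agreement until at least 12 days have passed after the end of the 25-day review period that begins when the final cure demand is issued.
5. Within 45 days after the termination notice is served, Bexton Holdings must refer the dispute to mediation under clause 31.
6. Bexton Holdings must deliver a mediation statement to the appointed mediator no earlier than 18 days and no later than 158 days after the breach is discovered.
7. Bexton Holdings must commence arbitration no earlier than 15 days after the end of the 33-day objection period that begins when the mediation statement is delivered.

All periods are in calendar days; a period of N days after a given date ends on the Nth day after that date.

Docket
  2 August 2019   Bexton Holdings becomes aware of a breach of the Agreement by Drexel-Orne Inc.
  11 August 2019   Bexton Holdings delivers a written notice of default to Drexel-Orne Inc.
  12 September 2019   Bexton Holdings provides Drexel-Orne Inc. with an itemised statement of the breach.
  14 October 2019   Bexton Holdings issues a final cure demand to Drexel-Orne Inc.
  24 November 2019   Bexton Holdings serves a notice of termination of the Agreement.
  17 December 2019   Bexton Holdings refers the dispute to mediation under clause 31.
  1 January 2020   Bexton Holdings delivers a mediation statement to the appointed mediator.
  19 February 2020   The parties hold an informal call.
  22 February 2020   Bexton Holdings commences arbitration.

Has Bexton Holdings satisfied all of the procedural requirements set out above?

Yes

Step 1: the window is 8–29 days after 2 August 2019 (when the breach is discovered), so 10 August 2019 through 31 August 2019; done 11 August 2019 — within the window.
Step 2: 36 days after 10 September 2019 (end of the 30-day comment period, which began when the default notice is delivered on 11 August 2019) is 16 October 2019; completed 12 September 2019, before the deadline.
Step 3: the window is 13–39 days after 27 September 2019 (end of the 15-day hold period, which began when the itemised statement is provided on 12 September 2019), so 10 October 2019 through 5 November 2019; done 14 October 2019, which is between those dates.
Step 4: the earliest permitted date is 12 days after 8 November 2019 (end of the 25-day review period, which began when the final cure demand is issued on 14 October 2019), i.e. 20 November 2019; 24 November 2019 is on or after that date.
Step 5: 45 days after 24 November 2019 (when the termination notice is served) is 8 January 2020; completed 17 December 2019, before the deadline.
Step 6: the window is 18–158 days after 2 August 2019 (when the breach is discovered), so 20 August 2019 through 7 January 2020; 1 January 2020 falls inside that range.
Step 7: the earliest permitted date is 15 days after 3 February 2020 (end of the 33-day objection period, which began when the mediation statement is delivered on 1 January 2020), i.e. 18 February 2020; done 22 February 2020 — permitted.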